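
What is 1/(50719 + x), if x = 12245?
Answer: 1/62964 ≈ 1.5882e-5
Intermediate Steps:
1/(50719 + x) = 1/(50719 + 12245) = 1/62964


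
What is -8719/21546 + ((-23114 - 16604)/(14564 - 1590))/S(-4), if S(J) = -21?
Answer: -36184819/139768902 ≈ -0.25889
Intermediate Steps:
-8719/21546 + ((-23114 - 16604)/(14564 - 1590))/S(-4) = -8719/21546 + ((-23114 - 16604)/(14564 - 1590))/(-21) = -8719*1/21546 - 39718/12974*(-1/21) = -8719/21546 - 39718*1/12974*(-1/21) = -8719/21546 - 19859/6487*(-1/21) = -8719/21546 + 2837/19461 = -36184819/139768902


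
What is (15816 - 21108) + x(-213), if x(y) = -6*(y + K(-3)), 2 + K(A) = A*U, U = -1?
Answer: -4020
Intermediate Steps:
K(A) = -2 - A (K(A) = -2 + A*(-1) = -2 - A)
x(y) = -6 - 6*y (x(y) = -6*(y + (-2 - 1*(-3))) = -6*(y + (-2 + 3)) = -6*(y + 1) = -6*(1 + y) = -6 - 6*y)
(15816 - 21108) + x(-213) = (15816 - 21108) + (-6 - 6*(-213)) = -5292 + (-6 + 1278) = -5292 + 1272 = -4020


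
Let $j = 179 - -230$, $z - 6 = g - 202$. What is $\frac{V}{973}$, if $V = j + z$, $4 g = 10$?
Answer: $\frac{431}{1946} \approx 0.22148$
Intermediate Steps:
$g = \frac{5}{2}$ ($g = \frac{1}{4} \cdot 10 = \frac{5}{2} \approx 2.5$)
$z = - \frac{387}{2}$ ($z = 6 + \left(\frac{5}{2} - 202\right) = 6 - \frac{399}{2} = - \frac{387}{2} \approx -193.5$)
$j = 409$ ($j = 179 + 230 = 409$)
$V = \frac{431}{2}$ ($V = 409 - \frac{387}{2} = \frac{431}{2} \approx 215.5$)
$\frac{V}{973} = \frac{431}{2 \cdot 973} = \frac{431}{2} \cdot \frac{1}{973} = \frac{431}{1946}$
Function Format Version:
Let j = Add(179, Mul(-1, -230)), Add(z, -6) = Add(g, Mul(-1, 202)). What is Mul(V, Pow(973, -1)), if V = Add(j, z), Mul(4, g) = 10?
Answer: Rational(431, 1946) ≈ 0.22148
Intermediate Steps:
g = Rational(5, 2) (g = Mul(Rational(1, 4), 10) = Rational(5, 2) ≈ 2.5000)
z = Rational(-387, 2) (z = Add(6, Add(Rational(5, 2), Mul(-1, 202))) = Add(6, Add(Rational(5, 2), -202)) = Add(6, Rational(-399, 2)) = Rational(-387, 2) ≈ -193.50)
j = 409 (j = Add(179, 230) = 409)
V = Rational(431, 2) (V = Add(409, Rational(-387, 2)) = Rational(431, 2) ≈ 215.50)
Mul(V, Pow(973, -1)) = Mul(Rational(431, 2), Pow(973, -1)) = Mul(Rational(431, 2), Rational(1, 973)) = Rational(431, 1946)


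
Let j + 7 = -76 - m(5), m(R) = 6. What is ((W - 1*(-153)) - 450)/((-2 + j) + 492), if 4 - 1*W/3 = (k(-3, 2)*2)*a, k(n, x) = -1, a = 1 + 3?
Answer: -261/401 ≈ -0.65087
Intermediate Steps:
a = 4
j = -89 (j = -7 + (-76 - 1*6) = -7 + (-76 - 6) = -7 - 82 = -89)
W = 36 (W = 12 - 3*(-1*2)*4 = 12 - (-6)*4 = 12 - 3*(-8) = 12 + 24 = 36)
((W - 1*(-153)) - 450)/((-2 + j) + 492) = ((36 - 1*(-153)) - 450)/((-2 - 89) + 492) = ((36 + 153) - 450)/(-91 + 492) = (189 - 450)/401 = -261*1/401 = -261/401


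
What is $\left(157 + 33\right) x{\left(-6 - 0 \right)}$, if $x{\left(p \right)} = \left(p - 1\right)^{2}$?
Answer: $9310$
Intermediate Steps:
$x{\left(p \right)} = \left(-1 + p\right)^{2}$
$\left(157 + 33\right) x{\left(-6 - 0 \right)} = \left(157 + 33\right) \left(-1 - 6\right)^{2} = 190 \left(-1 + \left(-6 + 0\right)\right)^{2} = 190 \left(-1 - 6\right)^{2} = 190 \left(-7\right)^{2} = 190 \cdot 49 = 9310$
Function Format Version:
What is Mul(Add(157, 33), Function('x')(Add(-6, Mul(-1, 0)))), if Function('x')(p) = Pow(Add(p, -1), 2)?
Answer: 9310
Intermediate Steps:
Function('x')(p) = Pow(Add(-1, p), 2)
Mul(Add(157, 33), Function('x')(Add(-6, Mul(-1, 0)))) = Mul(Add(157, 33), Pow(Add(-1, Add(-6, Mul(-1, 0))), 2)) = Mul(190, Pow(Add(-1, Add(-6, 0)), 2)) = Mul(190, Pow(Add(-1, -6), 2)) = Mul(190, Pow(-7, 2)) = Mul(190, 49) = 9310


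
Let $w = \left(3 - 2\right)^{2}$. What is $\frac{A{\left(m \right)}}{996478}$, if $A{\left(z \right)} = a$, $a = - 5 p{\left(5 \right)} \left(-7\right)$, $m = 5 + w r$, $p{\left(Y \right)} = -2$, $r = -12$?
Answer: $- \frac{5}{71177} \approx -7.0247 \cdot 10^{-5}$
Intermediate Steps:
$w = 1$ ($w = 1^{2} = 1$)
$m = -7$ ($m = 5 + 1 \left(-12\right) = 5 - 12 = -7$)
$a = -70$ ($a = \left(-5\right) \left(-2\right) \left(-7\right) = 10 \left(-7\right) = -70$)
$A{\left(z \right)} = -70$
$\frac{A{\left(m \right)}}{996478} = - \frac{70}{996478} = \left(-70\right) \frac{1}{996478} = - \frac{5}{71177}$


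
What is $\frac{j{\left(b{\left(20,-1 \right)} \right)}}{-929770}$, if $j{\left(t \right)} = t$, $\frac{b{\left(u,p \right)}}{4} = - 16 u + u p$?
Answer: $\frac{136}{92977} \approx 0.0014627$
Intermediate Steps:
$b{\left(u,p \right)} = - 64 u + 4 p u$ ($b{\left(u,p \right)} = 4 \left(- 16 u + u p\right) = 4 \left(- 16 u + p u\right) = - 64 u + 4 p u$)
$\frac{j{\left(b{\left(20,-1 \right)} \right)}}{-929770} = \frac{4 \cdot 20 \left(-16 - 1\right)}{-929770} = 4 \cdot 20 \left(-17\right) \left(- \frac{1}{929770}\right) = \left(-1360\right) \left(- \frac{1}{929770}\right) = \frac{136}{92977}$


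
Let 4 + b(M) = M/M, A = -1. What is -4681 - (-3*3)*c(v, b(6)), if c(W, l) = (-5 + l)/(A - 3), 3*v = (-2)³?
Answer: -4663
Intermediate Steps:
v = -8/3 (v = (⅓)*(-2)³ = (⅓)*(-8) = -8/3 ≈ -2.6667)
b(M) = -3 (b(M) = -4 + M/M = -4 + 1 = -3)
c(W, l) = 5/4 - l/4 (c(W, l) = (-5 + l)/(-1 - 3) = (-5 + l)/(-4) = (-5 + l)*(-¼) = 5/4 - l/4)
-4681 - (-3*3)*c(v, b(6)) = -4681 - (-3*3)*(5/4 - ¼*(-3)) = -4681 - (-9)*(5/4 + ¾) = -4681 - (-9)*2 = -4681 - 1*(-18) = -4681 + 18 = -4663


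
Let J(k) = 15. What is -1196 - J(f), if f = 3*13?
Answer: -1211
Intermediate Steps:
f = 39
-1196 - J(f) = -1196 - 1*15 = -1196 - 15 = -1211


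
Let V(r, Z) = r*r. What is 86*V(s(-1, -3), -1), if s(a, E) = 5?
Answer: 2150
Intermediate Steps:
V(r, Z) = r**2
86*V(s(-1, -3), -1) = 86*5**2 = 86*25 = 2150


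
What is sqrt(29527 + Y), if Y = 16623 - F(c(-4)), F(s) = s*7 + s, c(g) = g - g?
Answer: 5*sqrt(1846) ≈ 214.83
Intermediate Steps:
c(g) = 0
F(s) = 8*s (F(s) = 7*s + s = 8*s)
Y = 16623 (Y = 16623 - 8*0 = 16623 - 1*0 = 16623 + 0 = 16623)
sqrt(29527 + Y) = sqrt(29527 + 16623) = sqrt(46150) = 5*sqrt(1846)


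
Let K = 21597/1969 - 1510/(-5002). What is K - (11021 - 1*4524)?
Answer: -31938774401/4924469 ≈ -6485.7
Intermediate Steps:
K = 55500692/4924469 (K = 21597*(1/1969) - 1510*(-1/5002) = 21597/1969 + 755/2501 = 55500692/4924469 ≈ 11.270)
K - (11021 - 1*4524) = 55500692/4924469 - (11021 - 1*4524) = 55500692/4924469 - (11021 - 4524) = 55500692/4924469 - 1*6497 = 55500692/4924469 - 6497 = -31938774401/4924469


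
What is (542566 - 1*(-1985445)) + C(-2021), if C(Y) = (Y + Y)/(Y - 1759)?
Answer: 4777942811/1890 ≈ 2.5280e+6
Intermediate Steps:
C(Y) = 2*Y/(-1759 + Y) (C(Y) = (2*Y)/(-1759 + Y) = 2*Y/(-1759 + Y))
(542566 - 1*(-1985445)) + C(-2021) = (542566 - 1*(-1985445)) + 2*(-2021)/(-1759 - 2021) = (542566 + 1985445) + 2*(-2021)/(-3780) = 2528011 + 2*(-2021)*(-1/3780) = 2528011 + 2021/1890 = 4777942811/1890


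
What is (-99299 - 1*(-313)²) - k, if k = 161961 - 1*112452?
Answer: -246777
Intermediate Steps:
k = 49509 (k = 161961 - 112452 = 49509)
(-99299 - 1*(-313)²) - k = (-99299 - 1*(-313)²) - 1*49509 = (-99299 - 1*97969) - 49509 = (-99299 - 97969) - 49509 = -197268 - 49509 = -246777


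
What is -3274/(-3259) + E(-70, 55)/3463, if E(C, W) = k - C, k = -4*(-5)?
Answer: 11631172/11285917 ≈ 1.0306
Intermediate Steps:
k = 20
E(C, W) = 20 - C
-3274/(-3259) + E(-70, 55)/3463 = -3274/(-3259) + (20 - 1*(-70))/3463 = -3274*(-1/3259) + (20 + 70)*(1/3463) = 3274/3259 + 90*(1/3463) = 3274/3259 + 90/3463 = 11631172/11285917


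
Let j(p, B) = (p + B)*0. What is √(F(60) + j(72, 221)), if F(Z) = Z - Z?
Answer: 0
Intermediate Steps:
j(p, B) = 0 (j(p, B) = (B + p)*0 = 0)
F(Z) = 0
√(F(60) + j(72, 221)) = √(0 + 0) = √0 = 0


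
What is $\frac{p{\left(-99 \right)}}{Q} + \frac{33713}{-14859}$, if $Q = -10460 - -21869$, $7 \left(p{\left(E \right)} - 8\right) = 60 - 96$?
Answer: $- \frac{897374713}{395561439} \approx -2.2686$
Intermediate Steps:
$p{\left(E \right)} = \frac{20}{7}$ ($p{\left(E \right)} = 8 + \frac{60 - 96}{7} = 8 + \frac{1}{7} \left(-36\right) = 8 - \frac{36}{7} = \frac{20}{7}$)
$Q = 11409$ ($Q = -10460 + 21869 = 11409$)
$\frac{p{\left(-99 \right)}}{Q} + \frac{33713}{-14859} = \frac{20}{7 \cdot 11409} + \frac{33713}{-14859} = \frac{20}{7} \cdot \frac{1}{11409} + 33713 \left(- \frac{1}{14859}\right) = \frac{20}{79863} - \frac{33713}{14859} = - \frac{897374713}{395561439}$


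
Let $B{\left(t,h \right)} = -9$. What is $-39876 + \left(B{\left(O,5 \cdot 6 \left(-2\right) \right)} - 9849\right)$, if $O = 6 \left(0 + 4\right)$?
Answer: $-49734$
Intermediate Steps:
$O = 24$ ($O = 6 \cdot 4 = 24$)
$-39876 + \left(B{\left(O,5 \cdot 6 \left(-2\right) \right)} - 9849\right) = -39876 - 9858 = -49734$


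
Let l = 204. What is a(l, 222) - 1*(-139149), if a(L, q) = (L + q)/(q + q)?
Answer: 10297097/74 ≈ 1.3915e+5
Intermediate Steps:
a(L, q) = (L + q)/(2*q) (a(L, q) = (L + q)/((2*q)) = (L + q)*(1/(2*q)) = (L + q)/(2*q))
a(l, 222) - 1*(-139149) = (½)*(204 + 222)/222 - 1*(-139149) = (½)*(1/222)*426 + 139149 = 71/74 + 139149 = 10297097/74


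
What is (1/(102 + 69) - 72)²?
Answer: 151560721/29241 ≈ 5183.2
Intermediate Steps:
(1/(102 + 69) - 72)² = (1/171 - 72)² = (-12311/171)² = 151560721/29241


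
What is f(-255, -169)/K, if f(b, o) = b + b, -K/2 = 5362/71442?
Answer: 1301265/383 ≈ 3397.6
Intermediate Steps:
K = -766/5103 (K = -10724/71442 = -2*383/5103 = -766/5103 ≈ -0.15011)
f(b, o) = 2*b
f(-255, -169)/K = (2*(-255))/(-766/5103) = -510*(-5103/766) = 1301265/383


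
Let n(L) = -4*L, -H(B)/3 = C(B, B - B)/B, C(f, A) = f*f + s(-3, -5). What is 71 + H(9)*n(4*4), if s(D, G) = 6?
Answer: 1927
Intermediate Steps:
C(f, A) = 6 + f**2 (C(f, A) = f*f + 6 = f**2 + 6 = 6 + f**2)
H(B) = -3*(6 + B**2)/B
71 + H(9)*n(4*4) = 71 + (-18/9 - 3*9)*(-16*4) = 71 + (-18*1/9 - 27)*(-4*16) = 71 + (-2 - 27)*(-64) = 71 - 29*(-64) = 71 + 1856 = 1927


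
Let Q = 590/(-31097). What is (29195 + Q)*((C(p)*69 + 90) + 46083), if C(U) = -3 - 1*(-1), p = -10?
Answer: 3799462420125/2827 ≈ 1.3440e+9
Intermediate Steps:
C(U) = -2 (C(U) = -3 + 1 = -2)
Q = -590/31097 (Q = 590*(-1/31097) = -590/31097 ≈ -0.018973)
(29195 + Q)*((C(p)*69 + 90) + 46083) = (29195 - 590/31097)*((-2*69 + 90) + 46083) = 907876325*((-138 + 90) + 46083)/31097 = 907876325*(-48 + 46083)/31097 = (907876325/31097)*46035 = 3799462420125/2827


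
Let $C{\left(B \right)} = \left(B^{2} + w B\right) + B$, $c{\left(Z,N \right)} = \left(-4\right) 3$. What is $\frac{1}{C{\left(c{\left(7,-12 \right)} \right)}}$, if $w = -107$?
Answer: $\frac{1}{1416} \approx 0.00070621$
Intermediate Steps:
$c{\left(Z,N \right)} = -12$
$C{\left(B \right)} = B^{2} - 106 B$ ($C{\left(B \right)} = \left(B^{2} - 107 B\right) + B = B^{2} - 106 B$)
$\frac{1}{C{\left(c{\left(7,-12 \right)} \right)}} = \frac{1}{\left(-12\right) \left(-106 - 12\right)} = \frac{1}{\left(-12\right) \left(-118\right)} = \frac{1}{1416}$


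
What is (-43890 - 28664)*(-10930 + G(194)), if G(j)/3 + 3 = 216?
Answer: 746653214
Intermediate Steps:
G(j) = 639 (G(j) = -9 + 3*216 = -9 + 648 = 639)
(-43890 - 28664)*(-10930 + G(194)) = (-43890 - 28664)*(-10930 + 639) = -72554*(-10291) = 746653214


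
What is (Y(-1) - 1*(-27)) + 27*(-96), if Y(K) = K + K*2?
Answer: -2568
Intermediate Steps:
Y(K) = 3*K (Y(K) = K + 2*K = 3*K)
(Y(-1) - 1*(-27)) + 27*(-96) = (3*(-1) - 1*(-27)) + 27*(-96) = (-3 + 27) - 2592 = 24 - 2592 = -2568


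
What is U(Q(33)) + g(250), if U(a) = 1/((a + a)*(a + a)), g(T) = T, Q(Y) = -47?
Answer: 2209001/8836 ≈ 250.00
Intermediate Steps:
U(a) = 1/(4*a²) (U(a) = 1/((2*a)*(2*a)) = 1/(4*a²))
U(Q(33)) + g(250) = (¼)/(-47)² + 250 = (¼)*(1/2209) + 250 = 1/8836 + 250 = 2209001/8836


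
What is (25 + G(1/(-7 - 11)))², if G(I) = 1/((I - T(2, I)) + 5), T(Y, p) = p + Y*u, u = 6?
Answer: 30276/49 ≈ 617.88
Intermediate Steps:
T(Y, p) = p + 6*Y (T(Y, p) = p + Y*6 = p + 6*Y)
G(I) = -⅐ (G(I) = 1/((I - (I + 6*2)) + 5) = 1/((I - (I + 12)) + 5) = 1/((I - (12 + I)) + 5) = 1/((I + (-12 - I)) + 5) = 1/(-12 + 5) = 1/(-7) = -⅐)
(25 + G(1/(-7 - 11)))² = (25 - ⅐)² = (174/7)² = 30276/49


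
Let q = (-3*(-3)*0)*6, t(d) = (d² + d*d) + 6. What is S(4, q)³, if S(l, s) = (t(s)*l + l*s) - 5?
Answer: 6859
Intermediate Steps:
t(d) = 6 + 2*d² (t(d) = (d² + d²) + 6 = 2*d² + 6 = 6 + 2*d²)
q = 0 (q = (9*0)*6 = 0*6 = 0)
S(l, s) = -5 + l*s + l*(6 + 2*s²) (S(l, s) = ((6 + 2*s²)*l + l*s) - 5 = (l*(6 + 2*s²) + l*s) - 5 = (l*s + l*(6 + 2*s²)) - 5 = -5 + l*s + l*(6 + 2*s²))
S(4, q)³ = (-5 + 4*0 + 2*4*(3 + 0²))³ = (-5 + 0 + 2*4*(3 + 0))³ = (-5 + 0 + 2*4*3)³ = (-5 + 0 + 24)³ = 19³ = 6859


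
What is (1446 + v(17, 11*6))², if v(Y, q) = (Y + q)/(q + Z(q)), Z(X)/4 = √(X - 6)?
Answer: 2013998902523/961068 - 136011934*√15/240267 ≈ 2.0934e+6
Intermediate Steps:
Z(X) = 4*√(-6 + X) (Z(X) = 4*√(X - 6) = 4*√(-6 + X))
v(Y, q) = (Y + q)/(q + 4*√(-6 + q))
(1446 + v(17, 11*6))² = (1446 + (17 + 11*6)/(11*6 + 4*√(-6 + 11*6)))² = (1446 + (17 + 66)/(66 + 4*√(-6 + 66)))² = (1446 + 83/(66 + 4*√60))² = (1446 + 83/(66 + 4*(2*√15)))² = (1446 + 83/(66 + 8*√15))²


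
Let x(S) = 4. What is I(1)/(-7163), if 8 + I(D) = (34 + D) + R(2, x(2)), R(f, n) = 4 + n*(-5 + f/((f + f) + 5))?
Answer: -107/64467 ≈ -0.0016598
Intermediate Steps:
R(f, n) = 4 + n*(-5 + f/(5 + 2*f)) (R(f, n) = 4 + n*(-5 + f/(2*f + 5)) = 4 + n*(-5 + f/(5 + 2*f)))
I(D) = 98/9 + D (I(D) = -8 + ((34 + D) + (20 - 25*4 + 8*2 - 9*2*4)/(5 + 2*2)) = -8 + ((34 + D) + (20 - 100 + 16 - 72)/(5 + 4)) = -8 + ((34 + D) - 136/9) = -8 + (170/9 + D) = 98/9 + D)
I(1)/(-7163) = (98/9 + 1)/(-7163) = (107/9)*(-1/7163) = -107/64467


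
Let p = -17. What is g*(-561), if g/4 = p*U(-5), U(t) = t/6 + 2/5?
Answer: -82654/5 ≈ -16531.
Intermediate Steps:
U(t) = ⅖ + t/6 (U(t) = t*(⅙) + 2*(⅕) = t/6 + ⅖ = ⅖ + t/6)
g = 442/15 (g = 4*(-17*(⅖ + (⅙)*(-5))) = 4*(-17*(⅖ - ⅚)) = 4*(-17*(-13/30)) = 4*(221/30) = 442/15 ≈ 29.467)
g*(-561) = (442/15)*(-561) = -82654/5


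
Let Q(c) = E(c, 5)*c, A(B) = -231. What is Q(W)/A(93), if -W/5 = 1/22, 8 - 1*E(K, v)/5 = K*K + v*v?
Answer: -9825/117128 ≈ -0.083883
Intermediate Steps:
E(K, v) = 40 - 5*K² - 5*v² (E(K, v) = 40 - 5*(K*K + v*v) = 40 - 5*(K² + v²) = 40 + (-5*K² - 5*v²) = 40 - 5*K² - 5*v²)
W = -5/22 ≈ -0.22727
Q(c) = c*(-85 - 5*c²) (Q(c) = (40 - 5*c² - 5*5²)*c = (40 - 5*c² - 5*25)*c = (40 - 5*c² - 125)*c = (-85 - 5*c²)*c = c*(-85 - 5*c²))
Q(W)/A(93) = -5*(-5/22)*(17 + (-5/22)²)/(-231) = -5*(-5/22)*(17 + 25/484)*(-1/231) = -5*(-5/22)*8253/484*(-1/231) = (206325/10648)*(-1/231) = -9825/117128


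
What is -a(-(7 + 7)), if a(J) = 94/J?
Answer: 47/7 ≈ 6.7143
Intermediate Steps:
-a(-(7 + 7)) = -94/((-(7 + 7))) = -94/((-1*14)) = -94/(-14) = -94*(-1)/14 = -1*(-47/7) = 47/7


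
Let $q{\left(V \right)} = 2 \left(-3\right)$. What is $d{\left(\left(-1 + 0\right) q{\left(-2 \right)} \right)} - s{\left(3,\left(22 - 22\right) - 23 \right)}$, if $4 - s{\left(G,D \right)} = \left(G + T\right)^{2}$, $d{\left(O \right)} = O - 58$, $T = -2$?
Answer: $-55$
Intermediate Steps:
$q{\left(V \right)} = -6$
$d{\left(O \right)} = -58 + O$
$s{\left(G,D \right)} = 4 - \left(-2 + G\right)^{2}$ ($s{\left(G,D \right)} = 4 - \left(G - 2\right)^{2} = 4 - \left(-2 + G\right)^{2}$)
$d{\left(\left(-1 + 0\right) q{\left(-2 \right)} \right)} - s{\left(3,\left(22 - 22\right) - 23 \right)} = \left(-58 + \left(-1 + 0\right) \left(-6\right)\right) - 3 \left(4 - 3\right) = \left(-58 - -6\right) - 3 \left(4 - 3\right) = \left(-58 + 6\right) - 3 \cdot 1 = -52 - 3 = -55$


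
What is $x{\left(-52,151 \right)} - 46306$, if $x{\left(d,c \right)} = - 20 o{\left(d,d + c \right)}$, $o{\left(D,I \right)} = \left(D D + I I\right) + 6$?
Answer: $-296526$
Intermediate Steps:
$o{\left(D,I \right)} = 6 + D^{2} + I^{2}$ ($o{\left(D,I \right)} = \left(D^{2} + I^{2}\right) + 6 = 6 + D^{2} + I^{2}$)
$x{\left(d,c \right)} = -120 - 20 d^{2} - 20 \left(c + d\right)^{2}$ ($x{\left(d,c \right)} = - 20 \left(6 + d^{2} + \left(d + c\right)^{2}\right) = - 20 \left(6 + d^{2} + \left(c + d\right)^{2}\right) = -120 - 20 d^{2} - 20 \left(c + d\right)^{2}$)
$x{\left(-52,151 \right)} - 46306 = \left(-120 - 20 \left(-52\right)^{2} - 20 \left(151 - 52\right)^{2}\right) - 46306 = \left(-120 - 54080 - 20 \cdot 99^{2}\right) - 46306 = \left(-120 - 54080 - 196020\right) - 46306 = -250220 - 46306 = -296526$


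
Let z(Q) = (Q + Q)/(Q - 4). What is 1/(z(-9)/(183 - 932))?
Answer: -9737/18 ≈ -540.94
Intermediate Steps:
z(Q) = 2*Q/(-4 + Q) (z(Q) = (2*Q)/(-4 + Q) = 2*Q/(-4 + Q))
1/(z(-9)/(183 - 932)) = 1/((2*(-9)/(-4 - 9))/(183 - 932)) = 1/((2*(-9)/(-13))/(-749)) = 1/(-2*(-9)*(-1)/(749*13)) = 1/(-1/749*18/13) = 1/(-18/9737) = -9737/18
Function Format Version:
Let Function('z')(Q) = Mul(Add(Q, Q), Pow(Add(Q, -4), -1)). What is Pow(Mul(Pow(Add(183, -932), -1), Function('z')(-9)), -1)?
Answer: Rational(-9737, 18) ≈ -540.94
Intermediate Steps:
Function('z')(Q) = Mul(2, Q, Pow(Add(-4, Q), -1)) (Function('z')(Q) = Mul(Mul(2, Q), Pow(Add(-4, Q), -1)) = Mul(2, Q, Pow(Add(-4, Q), -1)))
Pow(Mul(Pow(Add(183, -932), -1), Function('z')(-9)), -1) = Pow(Mul(Pow(Add(183, -932), -1), Mul(2, -9, Pow(Add(-4, -9), -1))), -1) = Pow(Mul(Pow(-749, -1), Mul(2, -9, Pow(-13, -1))), -1) = Pow(Mul(Rational(-1, 749), Mul(2, -9, Rational(-1, 13))), -1) = Pow(Mul(Rational(-1, 749), Rational(18, 13)), -1) = Pow(Rational(-18, 9737), -1) = Rational(-9737, 18)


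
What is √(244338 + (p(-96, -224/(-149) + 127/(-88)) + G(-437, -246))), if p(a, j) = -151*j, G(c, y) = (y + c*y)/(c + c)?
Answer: 3*√222717801823105622/2864972 ≈ 494.17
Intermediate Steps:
G(c, y) = (y + c*y)/(2*c) (G(c, y) = (y + c*y)/((2*c)) = (y + c*y)*(1/(2*c)) = (y + c*y)/(2*c))
√(244338 + (p(-96, -224/(-149) + 127/(-88)) + G(-437, -246))) = √(244338 + (-151*(-224/(-149) + 127/(-88)) + (½)*(-246)*(1 - 437)/(-437))) = √(244338 + (-151*(-224*(-1/149) + 127*(-1/88)) + (½)*(-246)*(-1/437)*(-436))) = √(244338 + (-151*(224/149 - 127/88) - 53628/437)) = √(244338 + (-151*789/13112 - 53628/437)) = √(244338 + (-119139/13112 - 53628/437)) = √(244338 - 755234079/5729944) = √(1399287822993/5729944) = 3*√222717801823105622/2864972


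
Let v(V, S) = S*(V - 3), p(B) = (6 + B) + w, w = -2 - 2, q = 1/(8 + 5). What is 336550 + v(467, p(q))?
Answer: 4387678/13 ≈ 3.3751e+5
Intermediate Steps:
q = 1/13 ≈ 0.076923
w = -4
p(B) = 2 + B (p(B) = (6 + B) - 4 = 2 + B)
v(V, S) = S*(-3 + V)
336550 + v(467, p(q)) = 336550 + (2 + 1/13)*(-3 + 467) = 336550 + (27/13)*464 = 336550 + 12528/13 = 4387678/13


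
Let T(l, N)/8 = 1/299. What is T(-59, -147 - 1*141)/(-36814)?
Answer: -4/5503693 ≈ -7.2678e-7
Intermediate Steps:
T(l, N) = 8/299
T(-59, -147 - 1*141)/(-36814) = (8/299)/(-36814) = (8/299)*(-1/36814) = -4/5503693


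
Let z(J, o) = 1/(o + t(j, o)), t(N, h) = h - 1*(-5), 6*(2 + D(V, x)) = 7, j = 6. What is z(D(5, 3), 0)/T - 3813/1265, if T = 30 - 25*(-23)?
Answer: -209692/69575 ≈ -3.0139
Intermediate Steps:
T = 605 (T = 30 + 575 = 605)
D(V, x) = -5/6 (D(V, x) = -2 + (1/6)*7 = -2 + 7/6 = -5/6)
t(N, h) = 5 + h (t(N, h) = h + 5 = 5 + h)
z(J, o) = 1/(5 + 2*o) (z(J, o) = 1/(o + (5 + o)) = 1/(5 + 2*o))
z(D(5, 3), 0)/T - 3813/1265 = 1/((5 + 2*0)*605) - 3813/1265 = (1/605)/(5 + 0) - 3813*1/1265 = (1/605)/5 - 3813/1265 = (1/5)*(1/605) - 3813/1265 = 1/3025 - 3813/1265 = -209692/69575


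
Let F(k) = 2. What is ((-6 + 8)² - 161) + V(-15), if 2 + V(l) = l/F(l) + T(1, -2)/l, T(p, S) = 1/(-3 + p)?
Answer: -2497/15 ≈ -166.47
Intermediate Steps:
V(l) = -2 + l/2 - 1/(2*l) (V(l) = -2 + (l/2 + 1/((-3 + 1)*l)) = -2 + (l*(½) + 1/((-2)*l)) = -2 + (l/2 - 1/(2*l)) = -2 + l/2 - 1/(2*l))
((-6 + 8)² - 161) + V(-15) = ((-6 + 8)² - 161) + (½)*(-1 - 15*(-4 - 15))/(-15) = (2² - 161) + (½)*(-1/15)*(-1 - 15*(-19)) = (4 - 161) + (½)*(-1/15)*(-1 + 285) = -157 + (½)*(-1/15)*284 = -157 - 142/15 = -2497/15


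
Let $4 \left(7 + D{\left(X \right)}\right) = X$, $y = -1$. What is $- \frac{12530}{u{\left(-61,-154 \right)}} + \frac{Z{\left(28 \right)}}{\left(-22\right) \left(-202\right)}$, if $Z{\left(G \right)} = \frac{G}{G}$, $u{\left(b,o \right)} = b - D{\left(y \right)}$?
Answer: $\frac{44546699}{191092} \approx 233.12$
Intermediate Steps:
$D{\left(X \right)} = -7 + \frac{X}{4}$
$u{\left(b,o \right)} = \frac{29}{4} + b$ ($u{\left(b,o \right)} = b - \left(-7 + \frac{1}{4} \left(-1\right)\right) = b - \left(-7 - \frac{1}{4}\right) = b - - \frac{29}{4} = b + \frac{29}{4} = \frac{29}{4} + b$)
$Z{\left(G \right)} = 1$
$- \frac{12530}{u{\left(-61,-154 \right)}} + \frac{Z{\left(28 \right)}}{\left(-22\right) \left(-202\right)} = - \frac{12530}{\frac{29}{4} - 61} + 1 \frac{1}{\left(-22\right) \left(-202\right)} = - \frac{12530}{- \frac{215}{4}} + 1 \cdot \frac{1}{4444} = \left(-12530\right) \left(- \frac{4}{215}\right) + 1 \cdot \frac{1}{4444} = \frac{10024}{43} + \frac{1}{4444} = \frac{44546699}{191092}$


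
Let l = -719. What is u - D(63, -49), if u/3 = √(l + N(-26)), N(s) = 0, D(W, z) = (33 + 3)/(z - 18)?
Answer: 36/67 + 3*I*√719 ≈ 0.53731 + 80.443*I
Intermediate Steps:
D(W, z) = 36/(-18 + z)
u = 3*I*√719 (u = 3*√(-719 + 0) = 3*√(-719) = 3*(I*√719) = 3*I*√719 ≈ 80.443*I)
u - D(63, -49) = 3*I*√719 - 36/(-18 - 49) = 3*I*√719 - 36/(-67) = 3*I*√719 - 36*(-1)/67 = 3*I*√719 - 1*(-36/67) = 3*I*√719 + 36/67 = 36/67 + 3*I*√719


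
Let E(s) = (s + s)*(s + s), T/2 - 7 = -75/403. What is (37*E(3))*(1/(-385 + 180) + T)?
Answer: 1499108724/82615 ≈ 18146.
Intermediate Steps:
T = 5492/403 (T = 14 + 2*(-75/403) = 14 - 150/403 = 5492/403 ≈ 13.628)
E(s) = 4*s² (E(s) = (2*s)*(2*s) = 4*s²)
(37*E(3))*(1/(-385 + 180) + T) = (37*(4*3²))*(1/(-385 + 180) + 5492/403) = (37*(4*9))*(1/(-205) + 5492/403) = (37*36)*(-1/205 + 5492/403) = 1332*(1125457/82615) = 1499108724/82615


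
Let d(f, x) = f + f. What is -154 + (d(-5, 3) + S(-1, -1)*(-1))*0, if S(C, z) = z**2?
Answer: -154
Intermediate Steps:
d(f, x) = 2*f
-154 + (d(-5, 3) + S(-1, -1)*(-1))*0 = -154 + (2*(-5) + (-1)**2*(-1))*0 = -154 + (-10 + 1*(-1))*0 = -154 + (-10 - 1)*0 = -154 - 11*0 = -154 + 0 = -154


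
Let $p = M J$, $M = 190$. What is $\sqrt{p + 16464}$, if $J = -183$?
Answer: $9 i \sqrt{226} \approx 135.3 i$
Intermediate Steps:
$p = -34770$ ($p = 190 \left(-183\right) = -34770$)
$\sqrt{p + 16464} = \sqrt{-34770 + 16464} = \sqrt{-18306} = 9 i \sqrt{226}$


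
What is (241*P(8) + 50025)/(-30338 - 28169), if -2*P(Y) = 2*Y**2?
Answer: -34601/58507 ≈ -0.59140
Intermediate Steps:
P(Y) = -Y**2
(241*P(8) + 50025)/(-30338 - 28169) = (241*(-1*8**2) + 50025)/(-30338 - 28169) = (241*(-1*64) + 50025)/(-58507) = (241*(-64) + 50025)*(-1/58507) = (-15424 + 50025)*(-1/58507) = 34601*(-1/58507) = -34601/58507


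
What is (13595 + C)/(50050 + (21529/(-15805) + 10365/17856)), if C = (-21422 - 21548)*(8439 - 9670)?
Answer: 4977284143694400/4708198033667 ≈ 1057.2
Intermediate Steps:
C = 52896070 (C = -42970*(-1231) = 52896070)
(13595 + C)/(50050 + (21529/(-15805) + 10365/17856)) = (13595 + 52896070)/(50050 + (21529/(-15805) + 10365/17856)) = 52909665/(50050 + (21529*(-1/15805) + 10365*(1/17856))) = 52909665/(50050 + (-21529/15805 + 3455/5952)) = 52909665/(50050 - 73534333/94071360) = 52909665/(4708198033667/94071360) = 52909665*(94071360/4708198033667) = 4977284143694400/4708198033667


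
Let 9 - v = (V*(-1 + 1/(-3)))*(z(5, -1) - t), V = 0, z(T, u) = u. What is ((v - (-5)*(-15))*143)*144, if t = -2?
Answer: -1359072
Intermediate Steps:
v = 9 (v = 9 - 0*(-1 + 1/(-3))*(-1 - 1*(-2)) = 9 - 0*(-1 - ⅓)*(-1 + 2) = 9 - 0*(-4/3) = 9 - 0 = 9 - 1*0 = 9 + 0 = 9)
((v - (-5)*(-15))*143)*144 = ((9 - (-5)*(-15))*143)*144 = ((9 - 1*75)*143)*144 = ((9 - 75)*143)*144 = -66*143*144 = -9438*144 = -1359072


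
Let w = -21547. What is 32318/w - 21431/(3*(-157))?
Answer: 446551979/10148637 ≈ 44.001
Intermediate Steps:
32318/w - 21431/(3*(-157)) = 32318/(-21547) - 21431/(3*(-157)) = 32318*(-1/21547) - 21431/(-471) = -32318/21547 - 21431*(-1/471) = -32318/21547 + 21431/471 = 446551979/10148637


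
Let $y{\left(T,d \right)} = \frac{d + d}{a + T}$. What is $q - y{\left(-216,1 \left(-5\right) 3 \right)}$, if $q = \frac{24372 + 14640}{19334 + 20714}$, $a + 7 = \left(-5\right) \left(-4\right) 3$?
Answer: $\frac{1289379}{1631956} \approx 0.79008$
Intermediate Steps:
$a = 53$ ($a = -7 + \left(-5\right) \left(-4\right) 3 = -7 + 20 \cdot 3 = -7 + 60 = 53$)
$q = \frac{9753}{10012}$ ($q = \frac{39012}{40048} = 39012 \cdot \frac{1}{40048} = \frac{9753}{10012} \approx 0.97413$)
$y{\left(T,d \right)} = \frac{2 d}{53 + T}$ ($y{\left(T,d \right)} = \frac{d + d}{53 + T} = \frac{2 d}{53 + T}$)
$q - y{\left(-216,1 \left(-5\right) 3 \right)} = \frac{9753}{10012} - \frac{2 \cdot 1 \left(-5\right) 3}{53 - 216} = \frac{9753}{10012} - \frac{2 \left(\left(-5\right) 3\right)}{-163} = \frac{9753}{10012} - 2 \left(-15\right) \left(- \frac{1}{163}\right) = \frac{9753}{10012} - \frac{30}{163} = \frac{1289379}{1631956}$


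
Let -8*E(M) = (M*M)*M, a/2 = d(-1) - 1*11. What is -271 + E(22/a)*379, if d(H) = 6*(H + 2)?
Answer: 233449/1000 ≈ 233.45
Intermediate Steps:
d(H) = 12 + 6*H (d(H) = 6*(2 + H) = 12 + 6*H)
a = -10 (a = 2*((12 + 6*(-1)) - 1*11) = 2*((12 - 6) - 11) = 2*(6 - 11) = 2*(-5) = -10)
E(M) = -M**3/8 (E(M) = -M*M*M/8 = -M**2*M/8 = -M**3/8)
-271 + E(22/a)*379 = -271 - (22/(-10))**3/8*379 = -271 - (22*(-1/10))**3/8*379 = -271 - (-11/5)**3/8*379 = -271 - 1/8*(-1331/125)*379 = -271 + (1331/1000)*379 = -271 + 504449/1000 = 233449/1000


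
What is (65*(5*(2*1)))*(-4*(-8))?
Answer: 20800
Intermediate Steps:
(65*(5*(2*1)))*(-4*(-8)) = (65*(5*2))*32 = (65*10)*32 = 650*32 = 20800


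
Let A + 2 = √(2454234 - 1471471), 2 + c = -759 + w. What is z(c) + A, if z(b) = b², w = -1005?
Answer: 3118754 + √982763 ≈ 3.1197e+6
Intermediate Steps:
c = -1766 (c = -2 + (-759 - 1005) = -2 - 1764 = -1766)
A = -2 + √982763 (A = -2 + √(2454234 - 1471471) = -2 + √982763 ≈ 989.34)
z(c) + A = (-1766)² + (-2 + √982763) = 3118756 + (-2 + √982763) = 3118754 + √982763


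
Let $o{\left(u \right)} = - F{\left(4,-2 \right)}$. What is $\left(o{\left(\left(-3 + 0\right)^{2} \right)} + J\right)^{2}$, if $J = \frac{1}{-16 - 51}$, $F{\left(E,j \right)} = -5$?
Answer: $\frac{111556}{4489} \approx 24.851$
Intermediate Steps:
$J = - \frac{1}{67}$ ($J = \frac{1}{-67} = - \frac{1}{67} \approx -0.014925$)
$o{\left(u \right)} = 5$ ($o{\left(u \right)} = \left(-1\right) \left(-5\right) = 5$)
$\left(o{\left(\left(-3 + 0\right)^{2} \right)} + J\right)^{2} = \left(5 - \frac{1}{67}\right)^{2} = \left(\frac{334}{67}\right)^{2} = \frac{111556}{4489}$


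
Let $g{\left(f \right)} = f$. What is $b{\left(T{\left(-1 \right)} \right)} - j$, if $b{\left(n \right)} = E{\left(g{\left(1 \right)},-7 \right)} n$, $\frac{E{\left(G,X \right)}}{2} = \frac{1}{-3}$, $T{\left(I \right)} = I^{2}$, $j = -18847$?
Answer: $\frac{56539}{3} \approx 18846.0$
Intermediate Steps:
$E{\left(G,X \right)} = - \frac{2}{3}$ ($E{\left(G,X \right)} = \frac{2}{-3} = 2 \left(- \frac{1}{3}\right) = - \frac{2}{3}$)
$b{\left(n \right)} = - \frac{2 n}{3}$
$b{\left(T{\left(-1 \right)} \right)} - j = - \frac{2 \left(-1\right)^{2}}{3} - -18847 = \left(- \frac{2}{3}\right) 1 + 18847 = - \frac{2}{3} + 18847 = \frac{56539}{3}$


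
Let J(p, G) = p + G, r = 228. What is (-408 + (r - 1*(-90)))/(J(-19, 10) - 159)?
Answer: 15/28 ≈ 0.53571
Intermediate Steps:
J(p, G) = G + p
(-408 + (r - 1*(-90)))/(J(-19, 10) - 159) = (-408 + (228 - 1*(-90)))/((10 - 19) - 159) = (-408 + (228 + 90))/(-9 - 159) = (-408 + 318)/(-168) = -90*(-1/168) = 15/28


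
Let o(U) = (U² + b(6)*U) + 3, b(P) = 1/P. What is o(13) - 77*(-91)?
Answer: 43087/6 ≈ 7181.2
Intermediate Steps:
o(U) = 3 + U² + U/6 (o(U) = (U² + U/6) + 3 = 3 + U² + U/6)
o(13) - 77*(-91) = (3 + 13² + (⅙)*13) - 77*(-91) = (3 + 169 + 13/6) + 7007 = 1045/6 + 7007 = 43087/6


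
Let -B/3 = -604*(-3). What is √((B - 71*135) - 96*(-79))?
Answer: I*√7437 ≈ 86.238*I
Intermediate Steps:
B = -5436 (B = -(-1812)*(-3) = -3*1812 = -5436)
√((B - 71*135) - 96*(-79)) = √((-5436 - 71*135) - 96*(-79)) = √((-5436 - 9585) + 7584) = √(-15021 + 7584) = √(-7437) = I*√7437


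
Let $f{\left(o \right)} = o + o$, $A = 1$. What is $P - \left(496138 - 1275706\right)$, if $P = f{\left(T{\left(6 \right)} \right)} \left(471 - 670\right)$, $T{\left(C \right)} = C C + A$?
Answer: $764842$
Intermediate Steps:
$T{\left(C \right)} = 1 + C^{2}$ ($T{\left(C \right)} = C C + 1 = C^{2} + 1 = 1 + C^{2}$)
$f{\left(o \right)} = 2 o$
$P = -14726$ ($P = 2 \left(1 + 6^{2}\right) \left(471 - 670\right) = 2 \left(1 + 36\right) \left(-199\right) = 2 \cdot 37 \left(-199\right) = 74 \left(-199\right) = -14726$)
$P - \left(496138 - 1275706\right) = -14726 - \left(496138 - 1275706\right) = -14726 - -779568 = -14726 + 779568 = 764842$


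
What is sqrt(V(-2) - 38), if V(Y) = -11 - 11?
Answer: 2*I*sqrt(15) ≈ 7.746*I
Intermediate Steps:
V(Y) = -22
sqrt(V(-2) - 38) = sqrt(-22 - 38) = sqrt(-60) = 2*I*sqrt(15)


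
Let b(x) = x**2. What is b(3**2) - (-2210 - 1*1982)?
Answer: 4273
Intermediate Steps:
b(3**2) - (-2210 - 1*1982) = (3**2)**2 - (-2210 - 1*1982) = 9**2 - (-2210 - 1982) = 81 - 1*(-4192) = 81 + 4192 = 4273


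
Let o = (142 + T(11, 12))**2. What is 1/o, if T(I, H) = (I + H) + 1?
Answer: 1/27556 ≈ 3.6290e-5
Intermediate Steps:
T(I, H) = 1 + H + I (T(I, H) = (H + I) + 1 = 1 + H + I)
o = 27556 (o = (142 + (1 + 12 + 11))**2 = (142 + 24)**2 = 166**2 = 27556)
1/o = 1/27556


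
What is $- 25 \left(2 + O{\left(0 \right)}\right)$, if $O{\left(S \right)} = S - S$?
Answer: $-50$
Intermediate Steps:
$O{\left(S \right)} = 0$
$- 25 \left(2 + O{\left(0 \right)}\right) = - 25 \left(2 + 0\right) = \left(-25\right) 2 = -50$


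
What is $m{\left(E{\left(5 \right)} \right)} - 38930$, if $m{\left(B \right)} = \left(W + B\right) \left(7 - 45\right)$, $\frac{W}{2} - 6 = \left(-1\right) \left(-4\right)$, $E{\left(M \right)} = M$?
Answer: $-39880$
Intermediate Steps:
$W = 20$ ($W = 12 + 2 \left(\left(-1\right) \left(-4\right)\right) = 12 + 2 \cdot 4 = 12 + 8 = 20$)
$m{\left(B \right)} = -760 - 38 B$ ($m{\left(B \right)} = \left(20 + B\right) \left(7 - 45\right) = \left(20 + B\right) \left(-38\right) = -760 - 38 B$)
$m{\left(E{\left(5 \right)} \right)} - 38930 = \left(-760 - 190\right) - 38930 = -950 - 38930 = -39880$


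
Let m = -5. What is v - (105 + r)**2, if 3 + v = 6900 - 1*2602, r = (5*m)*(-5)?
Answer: -48605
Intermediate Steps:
r = 125 (r = (5*(-5))*(-5) = -25*(-5) = 125)
v = 4295 (v = -3 + (6900 - 1*2602) = -3 + (6900 - 2602) = -3 + 4298 = 4295)
v - (105 + r)**2 = 4295 - (105 + 125)**2 = 4295 - 1*230**2 = 4295 - 1*52900 = 4295 - 52900 = -48605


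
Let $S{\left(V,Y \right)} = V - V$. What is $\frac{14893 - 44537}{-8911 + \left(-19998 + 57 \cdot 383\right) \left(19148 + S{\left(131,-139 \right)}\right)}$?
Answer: $- \frac{29644}{35089373} \approx -0.00084481$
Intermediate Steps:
$S{\left(V,Y \right)} = 0$
$\frac{14893 - 44537}{-8911 + \left(-19998 + 57 \cdot 383\right) \left(19148 + S{\left(131,-139 \right)}\right)} = \frac{14893 - 44537}{-8911 + \left(-19998 + 57 \cdot 383\right) \left(19148 + 0\right)} = - \frac{29644}{-8911 + \left(-19998 + 21831\right) 19148} = - \frac{29644}{-8911 + 1833 \cdot 19148} = - \frac{29644}{-8911 + 35098284} = - \frac{29644}{35089373}$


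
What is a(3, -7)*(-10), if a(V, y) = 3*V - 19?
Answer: 100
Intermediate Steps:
a(V, y) = -19 + 3*V
a(3, -7)*(-10) = (-19 + 3*3)*(-10) = (-19 + 9)*(-10) = -10*(-10) = 100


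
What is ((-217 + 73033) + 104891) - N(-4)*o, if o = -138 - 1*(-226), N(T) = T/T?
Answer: 177619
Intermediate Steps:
N(T) = 1
o = 88 (o = -138 + 226 = 88)
((-217 + 73033) + 104891) - N(-4)*o = ((-217 + 73033) + 104891) - 88 = (72816 + 104891) - 1*88 = 177707 - 88 = 177619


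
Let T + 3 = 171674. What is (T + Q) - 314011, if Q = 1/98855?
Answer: -14071020699/98855 ≈ -1.4234e+5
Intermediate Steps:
T = 171671 (T = -3 + 171674 = 171671)
Q = 1/98855 ≈ 1.0116e-5
(T + Q) - 314011 = (171671 + 1/98855) - 314011 = 16970536706/98855 - 314011 = -14071020699/98855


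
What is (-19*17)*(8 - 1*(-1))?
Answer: -2907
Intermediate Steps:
(-19*17)*(8 - 1*(-1)) = -323*(8 + 1) = -323*9 = -2907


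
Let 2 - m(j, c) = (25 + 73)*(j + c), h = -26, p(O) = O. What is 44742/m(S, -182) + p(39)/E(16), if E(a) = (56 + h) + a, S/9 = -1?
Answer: 232351/71760 ≈ 3.2379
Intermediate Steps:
S = -9 (S = 9*(-1) = -9)
m(j, c) = 2 - 98*c - 98*j (m(j, c) = 2 - (25 + 73)*(j + c) = 2 - 98*(c + j) = 2 - (98*c + 98*j) = 2 + (-98*c - 98*j) = 2 - 98*c - 98*j)
E(a) = 30 + a (E(a) = (56 - 26) + a = 30 + a)
44742/m(S, -182) + p(39)/E(16) = 44742/(2 - 98*(-182) - 98*(-9)) + 39/(30 + 16) = 44742/(2 + 17836 + 882) + 39/46 = 44742/18720 + 39*(1/46) = 44742*(1/18720) + 39/46 = 7457/3120 + 39/46 = 232351/71760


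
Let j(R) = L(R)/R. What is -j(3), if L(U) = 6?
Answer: -2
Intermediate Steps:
j(R) = 6/R
-j(3) = -6/3 = -1*2 = -2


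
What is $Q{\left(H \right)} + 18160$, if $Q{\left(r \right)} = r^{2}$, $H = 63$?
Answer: $22129$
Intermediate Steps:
$Q{\left(H \right)} + 18160 = 63^{2} + 18160 = 3969 + 18160 = 22129$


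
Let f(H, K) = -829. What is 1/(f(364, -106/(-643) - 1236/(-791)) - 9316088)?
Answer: -1/9316917 ≈ -1.0733e-7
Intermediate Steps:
1/(f(364, -106/(-643) - 1236/(-791)) - 9316088) = 1/(-829 - 9316088) = 1/(-9316917) = -1/9316917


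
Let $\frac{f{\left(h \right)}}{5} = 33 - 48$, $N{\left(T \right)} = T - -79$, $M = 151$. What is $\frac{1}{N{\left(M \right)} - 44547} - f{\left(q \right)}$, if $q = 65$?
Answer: $\frac{3323774}{44317} \approx 75.0$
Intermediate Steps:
$N{\left(T \right)} = 79 + T$ ($N{\left(T \right)} = T + 79 = 79 + T$)
$f{\left(h \right)} = -75$ ($f{\left(h \right)} = 5 \left(33 - 48\right) = 5 \left(-15\right) = -75$)
$\frac{1}{N{\left(M \right)} - 44547} - f{\left(q \right)} = \frac{1}{\left(79 + 151\right) - 44547} - -75 = \frac{1}{230 - 44547} + 75 = \frac{1}{-44317} + 75 = - \frac{1}{44317} + 75 = \frac{3323774}{44317}$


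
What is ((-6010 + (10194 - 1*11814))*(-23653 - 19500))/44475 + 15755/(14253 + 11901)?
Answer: 574139898779/77546610 ≈ 7403.8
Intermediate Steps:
((-6010 + (10194 - 1*11814))*(-23653 - 19500))/44475 + 15755/(14253 + 11901) = ((-6010 + (10194 - 11814))*(-43153))*(1/44475) + 15755/26154 = ((-6010 - 1620)*(-43153))*(1/44475) + 15755*(1/26154) = -7630*(-43153)*(1/44475) + 15755/26154 = 329257390*(1/44475) + 15755/26154 = 65851478/8895 + 15755/26154 = 574139898779/77546610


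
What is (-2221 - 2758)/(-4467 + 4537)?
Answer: -4979/70 ≈ -71.129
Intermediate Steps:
(-2221 - 2758)/(-4467 + 4537) = -4979/70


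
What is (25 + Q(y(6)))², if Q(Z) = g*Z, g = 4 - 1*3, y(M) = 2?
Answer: 729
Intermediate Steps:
g = 1 (g = 4 - 3 = 1)
Q(Z) = Z (Q(Z) = 1*Z = Z)
(25 + Q(y(6)))² = (25 + 2)² = 27² = 729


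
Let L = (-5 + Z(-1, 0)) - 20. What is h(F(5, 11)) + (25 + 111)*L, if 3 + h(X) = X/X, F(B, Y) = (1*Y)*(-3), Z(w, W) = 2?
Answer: -3130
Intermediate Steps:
F(B, Y) = -3*Y (F(B, Y) = Y*(-3) = -3*Y)
h(X) = -2 (h(X) = -3 + X/X = -3 + 1 = -2)
L = -23 (L = (-5 + 2) - 20 = -3 - 20 = -23)
h(F(5, 11)) + (25 + 111)*L = -2 + (25 + 111)*(-23) = -2 + 136*(-23) = -2 - 3128 = -3130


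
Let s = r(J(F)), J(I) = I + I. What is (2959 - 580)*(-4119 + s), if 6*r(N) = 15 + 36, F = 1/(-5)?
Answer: -19557759/2 ≈ -9.7789e+6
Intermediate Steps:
F = -⅕ ≈ -0.20000
J(I) = 2*I
r(N) = 17/2 (r(N) = (15 + 36)/6 = (⅙)*51 = 17/2)
s = 17/2 ≈ 8.5000
(2959 - 580)*(-4119 + s) = (2959 - 580)*(-4119 + 17/2) = 2379*(-8221/2) = -19557759/2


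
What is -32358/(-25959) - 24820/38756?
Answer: 50813689/83838917 ≈ 0.60609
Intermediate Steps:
-32358/(-25959) - 24820/38756 = -32358*(-1/25959) - 24820*1/38756 = 10786/8653 - 6205/9689 = 50813689/83838917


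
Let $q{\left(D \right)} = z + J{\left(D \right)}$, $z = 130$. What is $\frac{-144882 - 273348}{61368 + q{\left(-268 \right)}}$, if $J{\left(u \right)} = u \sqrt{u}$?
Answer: $- \frac{6430077135}{950313209} - \frac{56042820 i \sqrt{67}}{950313209} \approx -6.7663 - 0.48271 i$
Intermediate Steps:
$J{\left(u \right)} = u^{\frac{3}{2}}$
$q{\left(D \right)} = 130 + D^{\frac{3}{2}}$
$\frac{-144882 - 273348}{61368 + q{\left(-268 \right)}} = \frac{-144882 - 273348}{61368 + \left(130 + \left(-268\right)^{\frac{3}{2}}\right)} = - \frac{418230}{61368 + \left(130 - 536 i \sqrt{67}\right)} = - \frac{418230}{61498 - 536 i \sqrt{67}}$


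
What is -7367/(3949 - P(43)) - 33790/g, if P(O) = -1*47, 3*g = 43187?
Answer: -723233149/172575252 ≈ -4.1908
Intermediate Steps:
g = 43187/3 (g = (⅓)*43187 = 43187/3 ≈ 14396.)
P(O) = -47
-7367/(3949 - P(43)) - 33790/g = -7367/(3949 - 1*(-47)) - 33790/43187/3 = -7367/(3949 + 47) - 33790*3/43187 = -7367/3996 - 101370/43187 = -723233149/172575252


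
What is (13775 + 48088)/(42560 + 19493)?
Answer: 61863/62053 ≈ 0.99694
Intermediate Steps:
(13775 + 48088)/(42560 + 19493) = 61863/62053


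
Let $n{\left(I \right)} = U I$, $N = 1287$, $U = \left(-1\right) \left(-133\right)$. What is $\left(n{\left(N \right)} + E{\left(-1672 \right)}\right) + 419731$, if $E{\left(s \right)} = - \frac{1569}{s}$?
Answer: $\frac{987989713}{1672} \approx 5.909 \cdot 10^{5}$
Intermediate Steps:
$U = 133$
$n{\left(I \right)} = 133 I$
$\left(n{\left(N \right)} + E{\left(-1672 \right)}\right) + 419731 = \left(133 \cdot 1287 - \frac{1569}{-1672}\right) + 419731 = \left(171171 - - \frac{1569}{1672}\right) + 419731 = \left(171171 + \frac{1569}{1672}\right) + 419731 = \frac{286199481}{1672} + 419731 = \frac{987989713}{1672}$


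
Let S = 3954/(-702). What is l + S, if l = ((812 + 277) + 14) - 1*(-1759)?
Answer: 334195/117 ≈ 2856.4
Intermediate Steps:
S = -659/117 (S = 3954*(-1/702) = -659/117 ≈ -5.6325)
l = 2862 (l = (1089 + 14) + 1759 = 1103 + 1759 = 2862)
l + S = 2862 - 659/117 = 334195/117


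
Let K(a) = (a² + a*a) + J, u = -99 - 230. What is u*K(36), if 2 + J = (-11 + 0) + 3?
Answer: -849478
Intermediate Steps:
u = -329
J = -10 (J = -2 + ((-11 + 0) + 3) = -2 + (-11 + 3) = -2 - 8 = -10)
K(a) = -10 + 2*a² (K(a) = (a² + a*a) - 10 = (a² + a²) - 10 = 2*a² - 10 = -10 + 2*a²)
u*K(36) = -329*(-10 + 2*36²) = -329*(-10 + 2*1296) = -329*(-10 + 2592) = -329*2582 = -849478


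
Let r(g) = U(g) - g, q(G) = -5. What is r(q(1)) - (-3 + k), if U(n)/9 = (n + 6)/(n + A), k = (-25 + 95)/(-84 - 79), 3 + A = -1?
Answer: 1211/163 ≈ 7.4295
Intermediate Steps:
A = -4 (A = -3 - 1 = -4)
k = -70/163 (k = 70/(-163) = 70*(-1/163) = -70/163 ≈ -0.42945)
U(n) = 9*(6 + n)/(-4 + n) (U(n) = 9*((n + 6)/(n - 4)) = 9*((6 + n)/(-4 + n)) = 9*(6 + n)/(-4 + n))
r(g) = -g + 9*(6 + g)/(-4 + g) (r(g) = 9*(6 + g)/(-4 + g) - g = -g + 9*(6 + g)/(-4 + g))
r(q(1)) - (-3 + k) = (54 - 1*(-5)² + 13*(-5))/(-4 - 5) - (-3 - 70/163) = (54 - 1*25 - 65)/(-9) - 1*(-559/163) = -(54 - 25 - 65)/9 + 559/163 = -⅑*(-36) + 559/163 = 4 + 559/163 = 1211/163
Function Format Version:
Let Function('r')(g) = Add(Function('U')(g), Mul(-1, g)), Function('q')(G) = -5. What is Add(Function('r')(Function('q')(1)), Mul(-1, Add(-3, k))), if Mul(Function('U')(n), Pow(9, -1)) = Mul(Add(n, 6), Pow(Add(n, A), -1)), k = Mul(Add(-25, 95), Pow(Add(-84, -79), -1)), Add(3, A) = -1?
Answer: Rational(1211, 163) ≈ 7.4295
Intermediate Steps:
A = -4 (A = Add(-3, -1) = -4)
k = Rational(-70, 163) (k = Mul(70, Pow(-163, -1)) = Mul(70, Rational(-1, 163)) = Rational(-70, 163) ≈ -0.42945)
Function('U')(n) = Mul(9, Pow(Add(-4, n), -1), Add(6, n)) (Function('U')(n) = Mul(9, Mul(Add(n, 6), Pow(Add(n, -4), -1))) = Mul(9, Mul(Add(6, n), Pow(Add(-4, n), -1))) = Mul(9, Mul(Pow(Add(-4, n), -1), Add(6, n))) = Mul(9, Pow(Add(-4, n), -1), Add(6, n)))
Function('r')(g) = Add(Mul(-1, g), Mul(9, Pow(Add(-4, g), -1), Add(6, g))) (Function('r')(g) = Add(Mul(9, Pow(Add(-4, g), -1), Add(6, g)), Mul(-1, g)) = Add(Mul(-1, g), Mul(9, Pow(Add(-4, g), -1), Add(6, g))))
Add(Function('r')(Function('q')(1)), Mul(-1, Add(-3, k))) = Add(Mul(Pow(Add(-4, -5), -1), Add(54, Mul(-1, Pow(-5, 2)), Mul(13, -5))), Mul(-1, Add(-3, Rational(-70, 163)))) = Add(Mul(Pow(-9, -1), Add(54, Mul(-1, 25), -65)), Mul(-1, Rational(-559, 163))) = Add(Mul(Rational(-1, 9), Add(54, -25, -65)), Rational(559, 163)) = Add(Mul(Rational(-1, 9), -36), Rational(559, 163)) = Add(4, Rational(559, 163)) = Rational(1211, 163)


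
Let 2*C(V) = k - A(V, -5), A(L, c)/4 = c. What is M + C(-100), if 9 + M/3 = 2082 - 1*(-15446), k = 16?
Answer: 52575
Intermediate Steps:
A(L, c) = 4*c
M = 52557 (M = -27 + 3*(2082 - 1*(-15446)) = -27 + 3*(2082 + 15446) = -27 + 3*17528 = -27 + 52584 = 52557)
C(V) = 18 (C(V) = (16 - 4*(-5))/2 = (16 - 1*(-20))/2 = (16 + 20)/2 = (½)*36 = 18)
M + C(-100) = 52557 + 18 = 52575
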